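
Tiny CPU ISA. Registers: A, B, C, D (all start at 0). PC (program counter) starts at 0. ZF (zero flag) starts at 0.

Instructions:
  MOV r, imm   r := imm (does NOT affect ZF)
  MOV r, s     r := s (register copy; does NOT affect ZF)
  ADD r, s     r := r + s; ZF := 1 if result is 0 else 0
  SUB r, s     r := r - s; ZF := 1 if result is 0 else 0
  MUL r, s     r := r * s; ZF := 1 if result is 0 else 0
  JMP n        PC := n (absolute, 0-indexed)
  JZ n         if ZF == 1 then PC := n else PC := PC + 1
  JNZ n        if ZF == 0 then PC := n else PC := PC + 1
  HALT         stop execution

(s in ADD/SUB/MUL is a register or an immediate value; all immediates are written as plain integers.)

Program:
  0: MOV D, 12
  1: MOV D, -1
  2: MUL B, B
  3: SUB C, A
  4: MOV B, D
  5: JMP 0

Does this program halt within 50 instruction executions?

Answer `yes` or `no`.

Step 1: PC=0 exec 'MOV D, 12'. After: A=0 B=0 C=0 D=12 ZF=0 PC=1
Step 2: PC=1 exec 'MOV D, -1'. After: A=0 B=0 C=0 D=-1 ZF=0 PC=2
Step 3: PC=2 exec 'MUL B, B'. After: A=0 B=0 C=0 D=-1 ZF=1 PC=3
Step 4: PC=3 exec 'SUB C, A'. After: A=0 B=0 C=0 D=-1 ZF=1 PC=4
Step 5: PC=4 exec 'MOV B, D'. After: A=0 B=-1 C=0 D=-1 ZF=1 PC=5
Step 6: PC=5 exec 'JMP 0'. After: A=0 B=-1 C=0 D=-1 ZF=1 PC=0
Step 7: PC=0 exec 'MOV D, 12'. After: A=0 B=-1 C=0 D=12 ZF=1 PC=1
Step 8: PC=1 exec 'MOV D, -1'. After: A=0 B=-1 C=0 D=-1 ZF=1 PC=2
Step 9: PC=2 exec 'MUL B, B'. After: A=0 B=1 C=0 D=-1 ZF=0 PC=3
Step 10: PC=3 exec 'SUB C, A'. After: A=0 B=1 C=0 D=-1 ZF=1 PC=4
Step 11: PC=4 exec 'MOV B, D'. After: A=0 B=-1 C=0 D=-1 ZF=1 PC=5
State after step 11 equals state after step 5: the program is in a cycle of length 6 and will never halt.

Answer: no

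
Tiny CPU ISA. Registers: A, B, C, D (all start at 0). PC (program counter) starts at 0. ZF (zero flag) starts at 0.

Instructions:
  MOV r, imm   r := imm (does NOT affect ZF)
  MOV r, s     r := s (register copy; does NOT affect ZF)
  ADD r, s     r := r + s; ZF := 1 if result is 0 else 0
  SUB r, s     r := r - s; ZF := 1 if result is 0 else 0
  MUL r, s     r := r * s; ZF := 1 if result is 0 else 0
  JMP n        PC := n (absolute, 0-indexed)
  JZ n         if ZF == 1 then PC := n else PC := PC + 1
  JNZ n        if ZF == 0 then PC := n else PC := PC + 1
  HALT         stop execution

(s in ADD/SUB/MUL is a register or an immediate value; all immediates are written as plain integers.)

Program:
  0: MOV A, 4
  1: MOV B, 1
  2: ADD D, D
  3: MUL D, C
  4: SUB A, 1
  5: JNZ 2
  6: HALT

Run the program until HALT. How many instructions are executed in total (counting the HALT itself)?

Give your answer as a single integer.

Step 1: PC=0 exec 'MOV A, 4'. After: A=4 B=0 C=0 D=0 ZF=0 PC=1
Step 2: PC=1 exec 'MOV B, 1'. After: A=4 B=1 C=0 D=0 ZF=0 PC=2
Step 3: PC=2 exec 'ADD D, D'. After: A=4 B=1 C=0 D=0 ZF=1 PC=3
Step 4: PC=3 exec 'MUL D, C'. After: A=4 B=1 C=0 D=0 ZF=1 PC=4
Step 5: PC=4 exec 'SUB A, 1'. After: A=3 B=1 C=0 D=0 ZF=0 PC=5
Step 6: PC=5 exec 'JNZ 2'. After: A=3 B=1 C=0 D=0 ZF=0 PC=2
Step 7: PC=2 exec 'ADD D, D'. After: A=3 B=1 C=0 D=0 ZF=1 PC=3
Step 8: PC=3 exec 'MUL D, C'. After: A=3 B=1 C=0 D=0 ZF=1 PC=4
Step 9: PC=4 exec 'SUB A, 1'. After: A=2 B=1 C=0 D=0 ZF=0 PC=5
Step 10: PC=5 exec 'JNZ 2'. After: A=2 B=1 C=0 D=0 ZF=0 PC=2
Step 11: PC=2 exec 'ADD D, D'. After: A=2 B=1 C=0 D=0 ZF=1 PC=3
Step 12: PC=3 exec 'MUL D, C'. After: A=2 B=1 C=0 D=0 ZF=1 PC=4
Step 13: PC=4 exec 'SUB A, 1'. After: A=1 B=1 C=0 D=0 ZF=0 PC=5
Step 14: PC=5 exec 'JNZ 2'. After: A=1 B=1 C=0 D=0 ZF=0 PC=2
Step 15: PC=2 exec 'ADD D, D'. After: A=1 B=1 C=0 D=0 ZF=1 PC=3
Step 16: PC=3 exec 'MUL D, C'. After: A=1 B=1 C=0 D=0 ZF=1 PC=4
Step 17: PC=4 exec 'SUB A, 1'. After: A=0 B=1 C=0 D=0 ZF=1 PC=5
Step 18: PC=5 exec 'JNZ 2'. After: A=0 B=1 C=0 D=0 ZF=1 PC=6
Step 19: PC=6 exec 'HALT'. After: A=0 B=1 C=0 D=0 ZF=1 PC=6 HALTED
Total instructions executed: 19

Answer: 19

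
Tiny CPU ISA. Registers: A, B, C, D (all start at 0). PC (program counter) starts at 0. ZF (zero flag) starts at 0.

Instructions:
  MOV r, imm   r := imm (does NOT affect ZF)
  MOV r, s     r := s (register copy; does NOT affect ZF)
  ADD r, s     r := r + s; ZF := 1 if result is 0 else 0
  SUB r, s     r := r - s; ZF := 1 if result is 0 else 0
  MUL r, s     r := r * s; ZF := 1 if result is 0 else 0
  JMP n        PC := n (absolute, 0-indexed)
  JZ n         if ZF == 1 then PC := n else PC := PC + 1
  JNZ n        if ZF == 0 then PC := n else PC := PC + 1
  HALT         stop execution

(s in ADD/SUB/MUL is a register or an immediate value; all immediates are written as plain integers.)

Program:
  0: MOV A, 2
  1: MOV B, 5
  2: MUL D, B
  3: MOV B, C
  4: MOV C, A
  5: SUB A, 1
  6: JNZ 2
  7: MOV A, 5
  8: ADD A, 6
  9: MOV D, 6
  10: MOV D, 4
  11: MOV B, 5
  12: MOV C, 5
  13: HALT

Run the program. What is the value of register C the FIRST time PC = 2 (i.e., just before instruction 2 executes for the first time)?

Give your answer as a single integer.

Step 1: PC=0 exec 'MOV A, 2'. After: A=2 B=0 C=0 D=0 ZF=0 PC=1
Step 2: PC=1 exec 'MOV B, 5'. After: A=2 B=5 C=0 D=0 ZF=0 PC=2
First time PC=2: C=0

0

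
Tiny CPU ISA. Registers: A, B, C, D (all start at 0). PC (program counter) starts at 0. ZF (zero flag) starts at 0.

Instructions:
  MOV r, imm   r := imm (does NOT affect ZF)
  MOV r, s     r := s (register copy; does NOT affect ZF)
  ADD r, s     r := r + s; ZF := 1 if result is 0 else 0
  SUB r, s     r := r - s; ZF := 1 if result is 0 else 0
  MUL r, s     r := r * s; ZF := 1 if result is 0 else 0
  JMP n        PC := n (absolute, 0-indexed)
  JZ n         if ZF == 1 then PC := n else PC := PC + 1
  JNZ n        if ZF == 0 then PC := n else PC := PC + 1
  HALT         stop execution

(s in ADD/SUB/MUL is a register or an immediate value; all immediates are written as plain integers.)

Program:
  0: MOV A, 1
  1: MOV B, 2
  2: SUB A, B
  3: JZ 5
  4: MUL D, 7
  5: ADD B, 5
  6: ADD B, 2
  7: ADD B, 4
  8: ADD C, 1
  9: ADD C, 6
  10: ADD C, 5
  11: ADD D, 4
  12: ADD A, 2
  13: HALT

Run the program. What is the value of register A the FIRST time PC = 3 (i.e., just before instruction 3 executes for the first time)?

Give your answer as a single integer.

Step 1: PC=0 exec 'MOV A, 1'. After: A=1 B=0 C=0 D=0 ZF=0 PC=1
Step 2: PC=1 exec 'MOV B, 2'. After: A=1 B=2 C=0 D=0 ZF=0 PC=2
Step 3: PC=2 exec 'SUB A, B'. After: A=-1 B=2 C=0 D=0 ZF=0 PC=3
First time PC=3: A=-1

-1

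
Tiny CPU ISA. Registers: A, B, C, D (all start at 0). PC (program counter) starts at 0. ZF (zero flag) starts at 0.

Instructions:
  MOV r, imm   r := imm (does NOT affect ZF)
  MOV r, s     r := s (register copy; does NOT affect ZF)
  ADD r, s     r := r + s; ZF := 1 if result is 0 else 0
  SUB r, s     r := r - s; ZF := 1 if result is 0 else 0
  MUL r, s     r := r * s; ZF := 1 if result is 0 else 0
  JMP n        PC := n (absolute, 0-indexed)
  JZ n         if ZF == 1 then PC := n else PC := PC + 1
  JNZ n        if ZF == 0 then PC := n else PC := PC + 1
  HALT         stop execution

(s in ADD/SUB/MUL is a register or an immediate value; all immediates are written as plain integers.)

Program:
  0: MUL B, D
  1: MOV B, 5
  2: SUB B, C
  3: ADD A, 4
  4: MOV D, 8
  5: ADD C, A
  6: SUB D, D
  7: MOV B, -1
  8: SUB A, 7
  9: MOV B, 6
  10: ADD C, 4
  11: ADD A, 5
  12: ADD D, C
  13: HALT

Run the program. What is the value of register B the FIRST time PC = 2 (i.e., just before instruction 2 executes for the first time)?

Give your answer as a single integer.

Step 1: PC=0 exec 'MUL B, D'. After: A=0 B=0 C=0 D=0 ZF=1 PC=1
Step 2: PC=1 exec 'MOV B, 5'. After: A=0 B=5 C=0 D=0 ZF=1 PC=2
First time PC=2: B=5

5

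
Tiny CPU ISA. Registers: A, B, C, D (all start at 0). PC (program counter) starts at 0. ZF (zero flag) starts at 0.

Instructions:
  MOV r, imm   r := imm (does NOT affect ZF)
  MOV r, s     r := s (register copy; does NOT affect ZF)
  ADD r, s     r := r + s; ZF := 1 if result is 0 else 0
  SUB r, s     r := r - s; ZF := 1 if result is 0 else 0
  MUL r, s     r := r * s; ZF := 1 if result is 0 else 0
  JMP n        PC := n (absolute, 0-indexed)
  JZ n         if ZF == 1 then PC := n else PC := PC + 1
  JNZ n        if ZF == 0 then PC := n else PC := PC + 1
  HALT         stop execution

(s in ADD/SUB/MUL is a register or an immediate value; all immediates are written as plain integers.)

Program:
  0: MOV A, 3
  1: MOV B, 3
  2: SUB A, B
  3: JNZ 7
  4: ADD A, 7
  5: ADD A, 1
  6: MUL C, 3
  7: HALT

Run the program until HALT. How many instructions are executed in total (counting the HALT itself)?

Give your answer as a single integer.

Step 1: PC=0 exec 'MOV A, 3'. After: A=3 B=0 C=0 D=0 ZF=0 PC=1
Step 2: PC=1 exec 'MOV B, 3'. After: A=3 B=3 C=0 D=0 ZF=0 PC=2
Step 3: PC=2 exec 'SUB A, B'. After: A=0 B=3 C=0 D=0 ZF=1 PC=3
Step 4: PC=3 exec 'JNZ 7'. After: A=0 B=3 C=0 D=0 ZF=1 PC=4
Step 5: PC=4 exec 'ADD A, 7'. After: A=7 B=3 C=0 D=0 ZF=0 PC=5
Step 6: PC=5 exec 'ADD A, 1'. After: A=8 B=3 C=0 D=0 ZF=0 PC=6
Step 7: PC=6 exec 'MUL C, 3'. After: A=8 B=3 C=0 D=0 ZF=1 PC=7
Step 8: PC=7 exec 'HALT'. After: A=8 B=3 C=0 D=0 ZF=1 PC=7 HALTED
Total instructions executed: 8

Answer: 8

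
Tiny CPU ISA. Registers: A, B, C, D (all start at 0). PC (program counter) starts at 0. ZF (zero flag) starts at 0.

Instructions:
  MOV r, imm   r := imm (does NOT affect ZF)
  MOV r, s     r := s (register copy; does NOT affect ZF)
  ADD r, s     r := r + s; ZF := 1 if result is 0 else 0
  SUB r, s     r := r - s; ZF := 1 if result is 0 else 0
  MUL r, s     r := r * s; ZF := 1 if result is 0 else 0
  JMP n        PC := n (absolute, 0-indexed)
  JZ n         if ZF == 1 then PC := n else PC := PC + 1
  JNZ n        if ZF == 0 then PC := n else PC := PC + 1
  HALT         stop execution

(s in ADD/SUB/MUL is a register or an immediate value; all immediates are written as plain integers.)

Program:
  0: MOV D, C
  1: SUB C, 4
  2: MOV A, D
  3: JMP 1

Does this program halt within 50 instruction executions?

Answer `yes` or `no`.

Answer: no

Derivation:
Step 1: PC=0 exec 'MOV D, C'. After: A=0 B=0 C=0 D=0 ZF=0 PC=1
Step 2: PC=1 exec 'SUB C, 4'. After: A=0 B=0 C=-4 D=0 ZF=0 PC=2
Step 3: PC=2 exec 'MOV A, D'. After: A=0 B=0 C=-4 D=0 ZF=0 PC=3
Step 4: PC=3 exec 'JMP 1'. After: A=0 B=0 C=-4 D=0 ZF=0 PC=1
Step 5: PC=1 exec 'SUB C, 4'. After: A=0 B=0 C=-8 D=0 ZF=0 PC=2
Step 6: PC=2 exec 'MOV A, D'. After: A=0 B=0 C=-8 D=0 ZF=0 PC=3
Step 7: PC=3 exec 'JMP 1'. After: A=0 B=0 C=-8 D=0 ZF=0 PC=1
Step 8: PC=1 exec 'SUB C, 4'. After: A=0 B=0 C=-12 D=0 ZF=0 PC=2
Step 9: PC=2 exec 'MOV A, D'. After: A=0 B=0 C=-12 D=0 ZF=0 PC=3
Step 10: PC=3 exec 'JMP 1'. After: A=0 B=0 C=-12 D=0 ZF=0 PC=1
Step 11: PC=1 exec 'SUB C, 4'. After: A=0 B=0 C=-16 D=0 ZF=0 PC=2
Step 12: PC=2 exec 'MOV A, D'. After: A=0 B=0 C=-16 D=0 ZF=0 PC=3
Step 13: PC=3 exec 'JMP 1'. After: A=0 B=0 C=-16 D=0 ZF=0 PC=1
Step 14: PC=1 exec 'SUB C, 4'. After: A=0 B=0 C=-20 D=0 ZF=0 PC=2
Step 15: PC=2 exec 'MOV A, D'. After: A=0 B=0 C=-20 D=0 ZF=0 PC=3
After 50 steps: not halted. PC revisits the same instructions with no path to HALT; will never halt.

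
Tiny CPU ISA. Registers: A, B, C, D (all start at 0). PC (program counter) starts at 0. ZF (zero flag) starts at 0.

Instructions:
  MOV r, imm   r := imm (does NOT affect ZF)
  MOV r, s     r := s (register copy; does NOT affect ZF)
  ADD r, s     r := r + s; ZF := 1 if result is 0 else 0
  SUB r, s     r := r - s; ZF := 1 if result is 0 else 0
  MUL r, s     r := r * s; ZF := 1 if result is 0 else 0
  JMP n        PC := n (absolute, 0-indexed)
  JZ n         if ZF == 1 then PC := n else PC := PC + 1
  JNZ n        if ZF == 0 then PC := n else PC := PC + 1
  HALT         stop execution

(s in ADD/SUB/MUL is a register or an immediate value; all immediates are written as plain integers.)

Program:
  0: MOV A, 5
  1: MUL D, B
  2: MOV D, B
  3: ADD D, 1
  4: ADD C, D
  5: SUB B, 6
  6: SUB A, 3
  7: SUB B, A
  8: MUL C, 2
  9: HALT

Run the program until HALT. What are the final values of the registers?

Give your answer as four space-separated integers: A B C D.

Step 1: PC=0 exec 'MOV A, 5'. After: A=5 B=0 C=0 D=0 ZF=0 PC=1
Step 2: PC=1 exec 'MUL D, B'. After: A=5 B=0 C=0 D=0 ZF=1 PC=2
Step 3: PC=2 exec 'MOV D, B'. After: A=5 B=0 C=0 D=0 ZF=1 PC=3
Step 4: PC=3 exec 'ADD D, 1'. After: A=5 B=0 C=0 D=1 ZF=0 PC=4
Step 5: PC=4 exec 'ADD C, D'. After: A=5 B=0 C=1 D=1 ZF=0 PC=5
Step 6: PC=5 exec 'SUB B, 6'. After: A=5 B=-6 C=1 D=1 ZF=0 PC=6
Step 7: PC=6 exec 'SUB A, 3'. After: A=2 B=-6 C=1 D=1 ZF=0 PC=7
Step 8: PC=7 exec 'SUB B, A'. After: A=2 B=-8 C=1 D=1 ZF=0 PC=8
Step 9: PC=8 exec 'MUL C, 2'. After: A=2 B=-8 C=2 D=1 ZF=0 PC=9
Step 10: PC=9 exec 'HALT'. After: A=2 B=-8 C=2 D=1 ZF=0 PC=9 HALTED

Answer: 2 -8 2 1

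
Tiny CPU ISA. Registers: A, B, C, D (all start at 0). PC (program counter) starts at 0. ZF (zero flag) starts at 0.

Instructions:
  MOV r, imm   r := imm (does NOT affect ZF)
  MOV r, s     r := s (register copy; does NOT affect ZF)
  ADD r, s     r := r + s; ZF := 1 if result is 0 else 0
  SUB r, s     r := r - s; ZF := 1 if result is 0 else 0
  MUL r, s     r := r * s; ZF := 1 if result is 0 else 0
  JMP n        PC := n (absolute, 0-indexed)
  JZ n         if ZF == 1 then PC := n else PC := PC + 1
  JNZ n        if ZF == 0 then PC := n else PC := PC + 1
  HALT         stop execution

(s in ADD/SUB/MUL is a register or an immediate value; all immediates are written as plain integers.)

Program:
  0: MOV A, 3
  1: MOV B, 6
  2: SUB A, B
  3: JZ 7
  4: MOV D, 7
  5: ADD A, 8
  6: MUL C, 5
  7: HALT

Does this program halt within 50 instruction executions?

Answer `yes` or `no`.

Answer: yes

Derivation:
Step 1: PC=0 exec 'MOV A, 3'. After: A=3 B=0 C=0 D=0 ZF=0 PC=1
Step 2: PC=1 exec 'MOV B, 6'. After: A=3 B=6 C=0 D=0 ZF=0 PC=2
Step 3: PC=2 exec 'SUB A, B'. After: A=-3 B=6 C=0 D=0 ZF=0 PC=3
Step 4: PC=3 exec 'JZ 7'. After: A=-3 B=6 C=0 D=0 ZF=0 PC=4
Step 5: PC=4 exec 'MOV D, 7'. After: A=-3 B=6 C=0 D=7 ZF=0 PC=5
Step 6: PC=5 exec 'ADD A, 8'. After: A=5 B=6 C=0 D=7 ZF=0 PC=6
Step 7: PC=6 exec 'MUL C, 5'. After: A=5 B=6 C=0 D=7 ZF=1 PC=7
Step 8: PC=7 exec 'HALT'. After: A=5 B=6 C=0 D=7 ZF=1 PC=7 HALTED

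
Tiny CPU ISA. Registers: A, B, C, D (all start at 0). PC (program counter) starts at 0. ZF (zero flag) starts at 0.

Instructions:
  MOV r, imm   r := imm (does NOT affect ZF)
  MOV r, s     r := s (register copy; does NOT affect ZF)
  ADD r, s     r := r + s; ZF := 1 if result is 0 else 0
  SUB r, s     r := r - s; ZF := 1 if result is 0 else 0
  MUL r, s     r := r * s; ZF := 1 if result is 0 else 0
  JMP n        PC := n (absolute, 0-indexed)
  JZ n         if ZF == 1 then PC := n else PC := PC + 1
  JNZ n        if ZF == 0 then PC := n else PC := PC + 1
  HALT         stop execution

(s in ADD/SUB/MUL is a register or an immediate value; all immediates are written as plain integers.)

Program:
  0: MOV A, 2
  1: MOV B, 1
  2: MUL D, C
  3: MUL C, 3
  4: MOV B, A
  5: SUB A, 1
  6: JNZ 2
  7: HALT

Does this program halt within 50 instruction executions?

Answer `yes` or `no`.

Answer: yes

Derivation:
Step 1: PC=0 exec 'MOV A, 2'. After: A=2 B=0 C=0 D=0 ZF=0 PC=1
Step 2: PC=1 exec 'MOV B, 1'. After: A=2 B=1 C=0 D=0 ZF=0 PC=2
Step 3: PC=2 exec 'MUL D, C'. After: A=2 B=1 C=0 D=0 ZF=1 PC=3
Step 4: PC=3 exec 'MUL C, 3'. After: A=2 B=1 C=0 D=0 ZF=1 PC=4
Step 5: PC=4 exec 'MOV B, A'. After: A=2 B=2 C=0 D=0 ZF=1 PC=5
Step 6: PC=5 exec 'SUB A, 1'. After: A=1 B=2 C=0 D=0 ZF=0 PC=6
Step 7: PC=6 exec 'JNZ 2'. After: A=1 B=2 C=0 D=0 ZF=0 PC=2
Step 8: PC=2 exec 'MUL D, C'. After: A=1 B=2 C=0 D=0 ZF=1 PC=3
Step 9: PC=3 exec 'MUL C, 3'. After: A=1 B=2 C=0 D=0 ZF=1 PC=4
Step 10: PC=4 exec 'MOV B, A'. After: A=1 B=1 C=0 D=0 ZF=1 PC=5
Step 11: PC=5 exec 'SUB A, 1'. After: A=0 B=1 C=0 D=0 ZF=1 PC=6
Step 12: PC=6 exec 'JNZ 2'. After: A=0 B=1 C=0 D=0 ZF=1 PC=7
Step 13: PC=7 exec 'HALT'. After: A=0 B=1 C=0 D=0 ZF=1 PC=7 HALTED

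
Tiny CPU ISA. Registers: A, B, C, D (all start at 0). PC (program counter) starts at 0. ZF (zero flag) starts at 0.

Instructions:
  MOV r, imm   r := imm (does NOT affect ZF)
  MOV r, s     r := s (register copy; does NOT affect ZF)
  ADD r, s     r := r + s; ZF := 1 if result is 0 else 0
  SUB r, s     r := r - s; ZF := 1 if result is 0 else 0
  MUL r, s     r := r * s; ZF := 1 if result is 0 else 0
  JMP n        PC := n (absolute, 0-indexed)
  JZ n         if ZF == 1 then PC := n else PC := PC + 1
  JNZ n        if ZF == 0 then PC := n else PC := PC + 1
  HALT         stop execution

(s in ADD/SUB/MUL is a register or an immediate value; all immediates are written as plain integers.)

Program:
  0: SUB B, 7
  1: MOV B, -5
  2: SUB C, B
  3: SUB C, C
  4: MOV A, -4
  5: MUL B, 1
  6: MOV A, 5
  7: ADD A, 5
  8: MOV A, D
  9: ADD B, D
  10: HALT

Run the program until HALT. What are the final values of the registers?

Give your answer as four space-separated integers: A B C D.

Answer: 0 -5 0 0

Derivation:
Step 1: PC=0 exec 'SUB B, 7'. After: A=0 B=-7 C=0 D=0 ZF=0 PC=1
Step 2: PC=1 exec 'MOV B, -5'. After: A=0 B=-5 C=0 D=0 ZF=0 PC=2
Step 3: PC=2 exec 'SUB C, B'. After: A=0 B=-5 C=5 D=0 ZF=0 PC=3
Step 4: PC=3 exec 'SUB C, C'. After: A=0 B=-5 C=0 D=0 ZF=1 PC=4
Step 5: PC=4 exec 'MOV A, -4'. After: A=-4 B=-5 C=0 D=0 ZF=1 PC=5
Step 6: PC=5 exec 'MUL B, 1'. After: A=-4 B=-5 C=0 D=0 ZF=0 PC=6
Step 7: PC=6 exec 'MOV A, 5'. After: A=5 B=-5 C=0 D=0 ZF=0 PC=7
Step 8: PC=7 exec 'ADD A, 5'. After: A=10 B=-5 C=0 D=0 ZF=0 PC=8
Step 9: PC=8 exec 'MOV A, D'. After: A=0 B=-5 C=0 D=0 ZF=0 PC=9
Step 10: PC=9 exec 'ADD B, D'. After: A=0 B=-5 C=0 D=0 ZF=0 PC=10
Step 11: PC=10 exec 'HALT'. After: A=0 B=-5 C=0 D=0 ZF=0 PC=10 HALTED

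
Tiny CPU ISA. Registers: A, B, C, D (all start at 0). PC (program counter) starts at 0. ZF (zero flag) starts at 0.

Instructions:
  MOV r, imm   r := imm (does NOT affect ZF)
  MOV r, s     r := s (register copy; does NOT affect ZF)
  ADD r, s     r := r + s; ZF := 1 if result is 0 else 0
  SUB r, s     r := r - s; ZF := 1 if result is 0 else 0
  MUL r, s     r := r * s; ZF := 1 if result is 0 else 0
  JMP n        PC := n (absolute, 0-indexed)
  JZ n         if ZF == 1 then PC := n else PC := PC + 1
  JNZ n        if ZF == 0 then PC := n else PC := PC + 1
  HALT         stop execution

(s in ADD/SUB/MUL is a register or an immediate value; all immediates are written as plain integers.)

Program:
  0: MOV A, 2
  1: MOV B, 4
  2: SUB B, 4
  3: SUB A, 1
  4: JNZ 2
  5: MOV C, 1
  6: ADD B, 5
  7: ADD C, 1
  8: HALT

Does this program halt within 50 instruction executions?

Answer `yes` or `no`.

Step 1: PC=0 exec 'MOV A, 2'. After: A=2 B=0 C=0 D=0 ZF=0 PC=1
Step 2: PC=1 exec 'MOV B, 4'. After: A=2 B=4 C=0 D=0 ZF=0 PC=2
Step 3: PC=2 exec 'SUB B, 4'. After: A=2 B=0 C=0 D=0 ZF=1 PC=3
Step 4: PC=3 exec 'SUB A, 1'. After: A=1 B=0 C=0 D=0 ZF=0 PC=4
Step 5: PC=4 exec 'JNZ 2'. After: A=1 B=0 C=0 D=0 ZF=0 PC=2
Step 6: PC=2 exec 'SUB B, 4'. After: A=1 B=-4 C=0 D=0 ZF=0 PC=3
Step 7: PC=3 exec 'SUB A, 1'. After: A=0 B=-4 C=0 D=0 ZF=1 PC=4
Step 8: PC=4 exec 'JNZ 2'. After: A=0 B=-4 C=0 D=0 ZF=1 PC=5
Step 9: PC=5 exec 'MOV C, 1'. After: A=0 B=-4 C=1 D=0 ZF=1 PC=6
Step 10: PC=6 exec 'ADD B, 5'. After: A=0 B=1 C=1 D=0 ZF=0 PC=7
Step 11: PC=7 exec 'ADD C, 1'. After: A=0 B=1 C=2 D=0 ZF=0 PC=8
Step 12: PC=8 exec 'HALT'. After: A=0 B=1 C=2 D=0 ZF=0 PC=8 HALTED

Answer: yes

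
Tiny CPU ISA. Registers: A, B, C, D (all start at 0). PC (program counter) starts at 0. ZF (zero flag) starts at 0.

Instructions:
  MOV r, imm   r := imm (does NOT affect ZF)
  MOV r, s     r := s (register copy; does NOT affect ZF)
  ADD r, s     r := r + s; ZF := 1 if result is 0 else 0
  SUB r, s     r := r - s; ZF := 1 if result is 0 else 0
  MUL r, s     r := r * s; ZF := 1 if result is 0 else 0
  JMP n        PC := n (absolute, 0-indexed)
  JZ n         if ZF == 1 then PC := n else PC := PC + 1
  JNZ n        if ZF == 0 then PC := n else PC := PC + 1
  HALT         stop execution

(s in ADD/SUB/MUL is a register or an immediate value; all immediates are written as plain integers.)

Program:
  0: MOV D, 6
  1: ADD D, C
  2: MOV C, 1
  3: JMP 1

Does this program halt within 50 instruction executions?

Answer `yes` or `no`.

Answer: no

Derivation:
Step 1: PC=0 exec 'MOV D, 6'. After: A=0 B=0 C=0 D=6 ZF=0 PC=1
Step 2: PC=1 exec 'ADD D, C'. After: A=0 B=0 C=0 D=6 ZF=0 PC=2
Step 3: PC=2 exec 'MOV C, 1'. After: A=0 B=0 C=1 D=6 ZF=0 PC=3
Step 4: PC=3 exec 'JMP 1'. After: A=0 B=0 C=1 D=6 ZF=0 PC=1
Step 5: PC=1 exec 'ADD D, C'. After: A=0 B=0 C=1 D=7 ZF=0 PC=2
Step 6: PC=2 exec 'MOV C, 1'. After: A=0 B=0 C=1 D=7 ZF=0 PC=3
Step 7: PC=3 exec 'JMP 1'. After: A=0 B=0 C=1 D=7 ZF=0 PC=1
Step 8: PC=1 exec 'ADD D, C'. After: A=0 B=0 C=1 D=8 ZF=0 PC=2
Step 9: PC=2 exec 'MOV C, 1'. After: A=0 B=0 C=1 D=8 ZF=0 PC=3
Step 10: PC=3 exec 'JMP 1'. After: A=0 B=0 C=1 D=8 ZF=0 PC=1
Step 11: PC=1 exec 'ADD D, C'. After: A=0 B=0 C=1 D=9 ZF=0 PC=2
Step 12: PC=2 exec 'MOV C, 1'. After: A=0 B=0 C=1 D=9 ZF=0 PC=3
Step 13: PC=3 exec 'JMP 1'. After: A=0 B=0 C=1 D=9 ZF=0 PC=1
Step 14: PC=1 exec 'ADD D, C'. After: A=0 B=0 C=1 D=10 ZF=0 PC=2
Step 15: PC=2 exec 'MOV C, 1'. After: A=0 B=0 C=1 D=10 ZF=0 PC=3
After 50 steps: not halted. PC revisits the same instructions with no path to HALT; will never halt.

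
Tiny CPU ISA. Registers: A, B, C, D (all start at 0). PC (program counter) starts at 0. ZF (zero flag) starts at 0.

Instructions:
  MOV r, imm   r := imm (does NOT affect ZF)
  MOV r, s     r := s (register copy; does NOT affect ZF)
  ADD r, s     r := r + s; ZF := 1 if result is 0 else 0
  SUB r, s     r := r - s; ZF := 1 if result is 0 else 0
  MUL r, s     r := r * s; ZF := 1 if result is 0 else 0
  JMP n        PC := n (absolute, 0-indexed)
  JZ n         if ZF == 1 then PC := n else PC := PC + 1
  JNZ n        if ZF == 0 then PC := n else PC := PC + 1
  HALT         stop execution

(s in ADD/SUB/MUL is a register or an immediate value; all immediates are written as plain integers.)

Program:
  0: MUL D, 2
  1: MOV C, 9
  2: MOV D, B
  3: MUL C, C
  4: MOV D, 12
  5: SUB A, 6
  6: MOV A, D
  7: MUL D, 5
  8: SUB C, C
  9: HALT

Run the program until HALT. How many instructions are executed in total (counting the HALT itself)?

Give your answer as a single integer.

Answer: 10

Derivation:
Step 1: PC=0 exec 'MUL D, 2'. After: A=0 B=0 C=0 D=0 ZF=1 PC=1
Step 2: PC=1 exec 'MOV C, 9'. After: A=0 B=0 C=9 D=0 ZF=1 PC=2
Step 3: PC=2 exec 'MOV D, B'. After: A=0 B=0 C=9 D=0 ZF=1 PC=3
Step 4: PC=3 exec 'MUL C, C'. After: A=0 B=0 C=81 D=0 ZF=0 PC=4
Step 5: PC=4 exec 'MOV D, 12'. After: A=0 B=0 C=81 D=12 ZF=0 PC=5
Step 6: PC=5 exec 'SUB A, 6'. After: A=-6 B=0 C=81 D=12 ZF=0 PC=6
Step 7: PC=6 exec 'MOV A, D'. After: A=12 B=0 C=81 D=12 ZF=0 PC=7
Step 8: PC=7 exec 'MUL D, 5'. After: A=12 B=0 C=81 D=60 ZF=0 PC=8
Step 9: PC=8 exec 'SUB C, C'. After: A=12 B=0 C=0 D=60 ZF=1 PC=9
Step 10: PC=9 exec 'HALT'. After: A=12 B=0 C=0 D=60 ZF=1 PC=9 HALTED
Total instructions executed: 10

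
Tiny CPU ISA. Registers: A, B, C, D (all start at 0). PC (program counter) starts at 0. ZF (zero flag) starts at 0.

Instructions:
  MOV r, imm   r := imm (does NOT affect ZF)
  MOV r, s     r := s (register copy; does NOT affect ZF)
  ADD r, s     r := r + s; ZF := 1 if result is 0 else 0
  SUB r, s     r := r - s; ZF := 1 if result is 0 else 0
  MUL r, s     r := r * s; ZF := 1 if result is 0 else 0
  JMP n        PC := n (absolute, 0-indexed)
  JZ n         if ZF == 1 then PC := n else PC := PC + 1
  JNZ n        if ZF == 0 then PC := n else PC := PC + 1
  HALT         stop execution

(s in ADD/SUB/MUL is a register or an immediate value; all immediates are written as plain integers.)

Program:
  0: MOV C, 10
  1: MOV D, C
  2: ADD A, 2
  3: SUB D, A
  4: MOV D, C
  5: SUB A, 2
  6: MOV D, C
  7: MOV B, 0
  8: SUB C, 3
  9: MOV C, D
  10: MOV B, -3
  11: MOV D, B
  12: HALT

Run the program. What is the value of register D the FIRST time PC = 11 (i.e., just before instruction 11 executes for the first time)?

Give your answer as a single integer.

Step 1: PC=0 exec 'MOV C, 10'. After: A=0 B=0 C=10 D=0 ZF=0 PC=1
Step 2: PC=1 exec 'MOV D, C'. After: A=0 B=0 C=10 D=10 ZF=0 PC=2
Step 3: PC=2 exec 'ADD A, 2'. After: A=2 B=0 C=10 D=10 ZF=0 PC=3
Step 4: PC=3 exec 'SUB D, A'. After: A=2 B=0 C=10 D=8 ZF=0 PC=4
Step 5: PC=4 exec 'MOV D, C'. After: A=2 B=0 C=10 D=10 ZF=0 PC=5
Step 6: PC=5 exec 'SUB A, 2'. After: A=0 B=0 C=10 D=10 ZF=1 PC=6
Step 7: PC=6 exec 'MOV D, C'. After: A=0 B=0 C=10 D=10 ZF=1 PC=7
Step 8: PC=7 exec 'MOV B, 0'. After: A=0 B=0 C=10 D=10 ZF=1 PC=8
Step 9: PC=8 exec 'SUB C, 3'. After: A=0 B=0 C=7 D=10 ZF=0 PC=9
Step 10: PC=9 exec 'MOV C, D'. After: A=0 B=0 C=10 D=10 ZF=0 PC=10
Step 11: PC=10 exec 'MOV B, -3'. After: A=0 B=-3 C=10 D=10 ZF=0 PC=11
First time PC=11: D=10

10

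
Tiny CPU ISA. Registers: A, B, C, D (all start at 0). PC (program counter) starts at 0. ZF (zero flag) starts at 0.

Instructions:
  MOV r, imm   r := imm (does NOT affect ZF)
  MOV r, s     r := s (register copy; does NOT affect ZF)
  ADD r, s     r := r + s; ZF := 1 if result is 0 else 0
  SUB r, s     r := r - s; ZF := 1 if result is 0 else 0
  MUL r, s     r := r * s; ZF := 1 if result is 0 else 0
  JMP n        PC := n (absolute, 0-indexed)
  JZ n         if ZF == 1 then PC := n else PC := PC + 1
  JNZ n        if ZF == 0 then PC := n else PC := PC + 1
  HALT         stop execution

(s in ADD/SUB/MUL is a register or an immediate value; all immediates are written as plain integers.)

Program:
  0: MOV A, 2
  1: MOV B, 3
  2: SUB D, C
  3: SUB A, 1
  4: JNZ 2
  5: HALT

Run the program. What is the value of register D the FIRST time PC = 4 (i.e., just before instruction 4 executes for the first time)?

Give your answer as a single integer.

Step 1: PC=0 exec 'MOV A, 2'. After: A=2 B=0 C=0 D=0 ZF=0 PC=1
Step 2: PC=1 exec 'MOV B, 3'. After: A=2 B=3 C=0 D=0 ZF=0 PC=2
Step 3: PC=2 exec 'SUB D, C'. After: A=2 B=3 C=0 D=0 ZF=1 PC=3
Step 4: PC=3 exec 'SUB A, 1'. After: A=1 B=3 C=0 D=0 ZF=0 PC=4
First time PC=4: D=0

0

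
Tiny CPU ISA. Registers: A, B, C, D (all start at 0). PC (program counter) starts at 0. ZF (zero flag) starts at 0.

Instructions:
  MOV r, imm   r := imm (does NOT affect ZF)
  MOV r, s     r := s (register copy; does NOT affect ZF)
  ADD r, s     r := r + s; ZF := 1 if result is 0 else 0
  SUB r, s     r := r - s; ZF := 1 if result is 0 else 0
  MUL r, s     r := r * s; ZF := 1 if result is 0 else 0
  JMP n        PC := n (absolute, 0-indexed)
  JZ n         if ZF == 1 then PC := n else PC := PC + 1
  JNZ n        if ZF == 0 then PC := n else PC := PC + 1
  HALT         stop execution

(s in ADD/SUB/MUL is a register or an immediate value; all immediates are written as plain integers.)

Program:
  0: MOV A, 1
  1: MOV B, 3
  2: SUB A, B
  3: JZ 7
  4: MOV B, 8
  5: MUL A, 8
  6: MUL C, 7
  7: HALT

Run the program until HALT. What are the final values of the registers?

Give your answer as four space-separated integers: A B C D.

Step 1: PC=0 exec 'MOV A, 1'. After: A=1 B=0 C=0 D=0 ZF=0 PC=1
Step 2: PC=1 exec 'MOV B, 3'. After: A=1 B=3 C=0 D=0 ZF=0 PC=2
Step 3: PC=2 exec 'SUB A, B'. After: A=-2 B=3 C=0 D=0 ZF=0 PC=3
Step 4: PC=3 exec 'JZ 7'. After: A=-2 B=3 C=0 D=0 ZF=0 PC=4
Step 5: PC=4 exec 'MOV B, 8'. After: A=-2 B=8 C=0 D=0 ZF=0 PC=5
Step 6: PC=5 exec 'MUL A, 8'. After: A=-16 B=8 C=0 D=0 ZF=0 PC=6
Step 7: PC=6 exec 'MUL C, 7'. After: A=-16 B=8 C=0 D=0 ZF=1 PC=7
Step 8: PC=7 exec 'HALT'. After: A=-16 B=8 C=0 D=0 ZF=1 PC=7 HALTED

Answer: -16 8 0 0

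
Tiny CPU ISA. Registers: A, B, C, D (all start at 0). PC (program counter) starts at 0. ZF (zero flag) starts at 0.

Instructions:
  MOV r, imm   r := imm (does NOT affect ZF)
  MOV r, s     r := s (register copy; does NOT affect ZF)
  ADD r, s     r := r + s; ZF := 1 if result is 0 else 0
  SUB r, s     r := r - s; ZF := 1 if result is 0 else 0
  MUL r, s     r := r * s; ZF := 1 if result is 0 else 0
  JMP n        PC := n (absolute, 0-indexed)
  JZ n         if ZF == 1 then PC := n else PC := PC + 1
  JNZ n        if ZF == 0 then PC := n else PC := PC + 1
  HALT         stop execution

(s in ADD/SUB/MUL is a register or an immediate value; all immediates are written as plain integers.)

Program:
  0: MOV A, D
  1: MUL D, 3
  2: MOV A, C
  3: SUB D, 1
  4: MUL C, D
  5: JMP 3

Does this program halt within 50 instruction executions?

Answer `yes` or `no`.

Answer: no

Derivation:
Step 1: PC=0 exec 'MOV A, D'. After: A=0 B=0 C=0 D=0 ZF=0 PC=1
Step 2: PC=1 exec 'MUL D, 3'. After: A=0 B=0 C=0 D=0 ZF=1 PC=2
Step 3: PC=2 exec 'MOV A, C'. After: A=0 B=0 C=0 D=0 ZF=1 PC=3
Step 4: PC=3 exec 'SUB D, 1'. After: A=0 B=0 C=0 D=-1 ZF=0 PC=4
Step 5: PC=4 exec 'MUL C, D'. After: A=0 B=0 C=0 D=-1 ZF=1 PC=5
Step 6: PC=5 exec 'JMP 3'. After: A=0 B=0 C=0 D=-1 ZF=1 PC=3
Step 7: PC=3 exec 'SUB D, 1'. After: A=0 B=0 C=0 D=-2 ZF=0 PC=4
Step 8: PC=4 exec 'MUL C, D'. After: A=0 B=0 C=0 D=-2 ZF=1 PC=5
Step 9: PC=5 exec 'JMP 3'. After: A=0 B=0 C=0 D=-2 ZF=1 PC=3
Step 10: PC=3 exec 'SUB D, 1'. After: A=0 B=0 C=0 D=-3 ZF=0 PC=4
Step 11: PC=4 exec 'MUL C, D'. After: A=0 B=0 C=0 D=-3 ZF=1 PC=5
Step 12: PC=5 exec 'JMP 3'. After: A=0 B=0 C=0 D=-3 ZF=1 PC=3
Step 13: PC=3 exec 'SUB D, 1'. After: A=0 B=0 C=0 D=-4 ZF=0 PC=4
Step 14: PC=4 exec 'MUL C, D'. After: A=0 B=0 C=0 D=-4 ZF=1 PC=5
Step 15: PC=5 exec 'JMP 3'. After: A=0 B=0 C=0 D=-4 ZF=1 PC=3
After 50 steps: not halted. PC revisits the same instructions with no path to HALT; will never halt.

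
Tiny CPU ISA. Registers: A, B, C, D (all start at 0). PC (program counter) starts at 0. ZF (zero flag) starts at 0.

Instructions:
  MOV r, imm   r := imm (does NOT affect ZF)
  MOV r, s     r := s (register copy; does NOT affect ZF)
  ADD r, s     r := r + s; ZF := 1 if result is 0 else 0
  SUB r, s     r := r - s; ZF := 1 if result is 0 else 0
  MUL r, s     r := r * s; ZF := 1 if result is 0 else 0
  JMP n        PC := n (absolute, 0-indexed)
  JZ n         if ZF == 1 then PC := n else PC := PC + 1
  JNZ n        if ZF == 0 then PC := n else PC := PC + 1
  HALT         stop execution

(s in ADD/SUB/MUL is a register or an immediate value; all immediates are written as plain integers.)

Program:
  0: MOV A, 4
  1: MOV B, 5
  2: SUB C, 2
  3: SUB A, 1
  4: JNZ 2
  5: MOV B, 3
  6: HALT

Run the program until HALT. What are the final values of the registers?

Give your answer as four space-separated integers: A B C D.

Step 1: PC=0 exec 'MOV A, 4'. After: A=4 B=0 C=0 D=0 ZF=0 PC=1
Step 2: PC=1 exec 'MOV B, 5'. After: A=4 B=5 C=0 D=0 ZF=0 PC=2
Step 3: PC=2 exec 'SUB C, 2'. After: A=4 B=5 C=-2 D=0 ZF=0 PC=3
Step 4: PC=3 exec 'SUB A, 1'. After: A=3 B=5 C=-2 D=0 ZF=0 PC=4
Step 5: PC=4 exec 'JNZ 2'. After: A=3 B=5 C=-2 D=0 ZF=0 PC=2
Step 6: PC=2 exec 'SUB C, 2'. After: A=3 B=5 C=-4 D=0 ZF=0 PC=3
Step 7: PC=3 exec 'SUB A, 1'. After: A=2 B=5 C=-4 D=0 ZF=0 PC=4
Step 8: PC=4 exec 'JNZ 2'. After: A=2 B=5 C=-4 D=0 ZF=0 PC=2
Step 9: PC=2 exec 'SUB C, 2'. After: A=2 B=5 C=-6 D=0 ZF=0 PC=3
Step 10: PC=3 exec 'SUB A, 1'. After: A=1 B=5 C=-6 D=0 ZF=0 PC=4
Step 11: PC=4 exec 'JNZ 2'. After: A=1 B=5 C=-6 D=0 ZF=0 PC=2
Step 12: PC=2 exec 'SUB C, 2'. After: A=1 B=5 C=-8 D=0 ZF=0 PC=3
Step 13: PC=3 exec 'SUB A, 1'. After: A=0 B=5 C=-8 D=0 ZF=1 PC=4
Step 14: PC=4 exec 'JNZ 2'. After: A=0 B=5 C=-8 D=0 ZF=1 PC=5
Step 15: PC=5 exec 'MOV B, 3'. After: A=0 B=3 C=-8 D=0 ZF=1 PC=6
Step 16: PC=6 exec 'HALT'. After: A=0 B=3 C=-8 D=0 ZF=1 PC=6 HALTED

Answer: 0 3 -8 0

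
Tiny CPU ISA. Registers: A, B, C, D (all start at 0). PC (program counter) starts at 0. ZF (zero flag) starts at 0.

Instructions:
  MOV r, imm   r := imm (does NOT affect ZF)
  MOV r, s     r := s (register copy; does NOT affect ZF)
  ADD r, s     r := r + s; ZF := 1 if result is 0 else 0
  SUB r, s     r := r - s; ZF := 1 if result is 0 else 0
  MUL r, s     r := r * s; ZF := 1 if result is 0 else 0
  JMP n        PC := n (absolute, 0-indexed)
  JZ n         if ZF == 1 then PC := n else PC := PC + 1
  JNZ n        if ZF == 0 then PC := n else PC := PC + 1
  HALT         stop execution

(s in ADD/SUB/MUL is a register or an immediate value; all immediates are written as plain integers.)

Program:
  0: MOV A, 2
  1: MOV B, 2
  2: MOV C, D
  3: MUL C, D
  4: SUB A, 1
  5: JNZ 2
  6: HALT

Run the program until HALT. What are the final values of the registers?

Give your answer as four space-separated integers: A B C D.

Answer: 0 2 0 0

Derivation:
Step 1: PC=0 exec 'MOV A, 2'. After: A=2 B=0 C=0 D=0 ZF=0 PC=1
Step 2: PC=1 exec 'MOV B, 2'. After: A=2 B=2 C=0 D=0 ZF=0 PC=2
Step 3: PC=2 exec 'MOV C, D'. After: A=2 B=2 C=0 D=0 ZF=0 PC=3
Step 4: PC=3 exec 'MUL C, D'. After: A=2 B=2 C=0 D=0 ZF=1 PC=4
Step 5: PC=4 exec 'SUB A, 1'. After: A=1 B=2 C=0 D=0 ZF=0 PC=5
Step 6: PC=5 exec 'JNZ 2'. After: A=1 B=2 C=0 D=0 ZF=0 PC=2
Step 7: PC=2 exec 'MOV C, D'. After: A=1 B=2 C=0 D=0 ZF=0 PC=3
Step 8: PC=3 exec 'MUL C, D'. After: A=1 B=2 C=0 D=0 ZF=1 PC=4
Step 9: PC=4 exec 'SUB A, 1'. After: A=0 B=2 C=0 D=0 ZF=1 PC=5
Step 10: PC=5 exec 'JNZ 2'. After: A=0 B=2 C=0 D=0 ZF=1 PC=6
Step 11: PC=6 exec 'HALT'. After: A=0 B=2 C=0 D=0 ZF=1 PC=6 HALTED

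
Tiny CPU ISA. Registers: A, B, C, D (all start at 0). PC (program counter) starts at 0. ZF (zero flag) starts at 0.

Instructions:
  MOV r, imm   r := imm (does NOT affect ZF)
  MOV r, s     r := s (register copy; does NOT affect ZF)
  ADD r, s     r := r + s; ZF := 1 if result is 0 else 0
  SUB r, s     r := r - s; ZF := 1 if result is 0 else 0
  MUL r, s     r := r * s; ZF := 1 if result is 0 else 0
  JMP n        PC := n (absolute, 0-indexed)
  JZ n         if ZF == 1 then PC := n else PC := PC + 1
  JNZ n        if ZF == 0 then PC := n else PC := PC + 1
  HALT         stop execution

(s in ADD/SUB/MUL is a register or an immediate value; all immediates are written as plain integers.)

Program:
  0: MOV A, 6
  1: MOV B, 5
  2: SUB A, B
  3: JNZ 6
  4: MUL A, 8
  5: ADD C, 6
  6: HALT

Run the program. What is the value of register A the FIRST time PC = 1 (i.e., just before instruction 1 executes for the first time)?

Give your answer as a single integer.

Step 1: PC=0 exec 'MOV A, 6'. After: A=6 B=0 C=0 D=0 ZF=0 PC=1
First time PC=1: A=6

6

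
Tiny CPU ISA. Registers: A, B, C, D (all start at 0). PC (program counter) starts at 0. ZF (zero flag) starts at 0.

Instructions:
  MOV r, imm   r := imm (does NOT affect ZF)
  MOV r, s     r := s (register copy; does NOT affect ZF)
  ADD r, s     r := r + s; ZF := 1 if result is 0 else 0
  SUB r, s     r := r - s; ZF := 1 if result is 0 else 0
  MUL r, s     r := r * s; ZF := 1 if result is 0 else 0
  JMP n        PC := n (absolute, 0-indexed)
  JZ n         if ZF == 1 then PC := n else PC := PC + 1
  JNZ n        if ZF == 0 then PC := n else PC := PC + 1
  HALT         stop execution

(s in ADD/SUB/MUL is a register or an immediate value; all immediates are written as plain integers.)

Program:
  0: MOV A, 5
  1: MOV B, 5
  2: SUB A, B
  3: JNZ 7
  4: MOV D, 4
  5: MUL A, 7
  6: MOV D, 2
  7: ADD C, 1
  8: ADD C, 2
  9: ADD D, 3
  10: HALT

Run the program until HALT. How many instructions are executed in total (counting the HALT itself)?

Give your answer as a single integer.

Answer: 11

Derivation:
Step 1: PC=0 exec 'MOV A, 5'. After: A=5 B=0 C=0 D=0 ZF=0 PC=1
Step 2: PC=1 exec 'MOV B, 5'. After: A=5 B=5 C=0 D=0 ZF=0 PC=2
Step 3: PC=2 exec 'SUB A, B'. After: A=0 B=5 C=0 D=0 ZF=1 PC=3
Step 4: PC=3 exec 'JNZ 7'. After: A=0 B=5 C=0 D=0 ZF=1 PC=4
Step 5: PC=4 exec 'MOV D, 4'. After: A=0 B=5 C=0 D=4 ZF=1 PC=5
Step 6: PC=5 exec 'MUL A, 7'. After: A=0 B=5 C=0 D=4 ZF=1 PC=6
Step 7: PC=6 exec 'MOV D, 2'. After: A=0 B=5 C=0 D=2 ZF=1 PC=7
Step 8: PC=7 exec 'ADD C, 1'. After: A=0 B=5 C=1 D=2 ZF=0 PC=8
Step 9: PC=8 exec 'ADD C, 2'. After: A=0 B=5 C=3 D=2 ZF=0 PC=9
Step 10: PC=9 exec 'ADD D, 3'. After: A=0 B=5 C=3 D=5 ZF=0 PC=10
Step 11: PC=10 exec 'HALT'. After: A=0 B=5 C=3 D=5 ZF=0 PC=10 HALTED
Total instructions executed: 11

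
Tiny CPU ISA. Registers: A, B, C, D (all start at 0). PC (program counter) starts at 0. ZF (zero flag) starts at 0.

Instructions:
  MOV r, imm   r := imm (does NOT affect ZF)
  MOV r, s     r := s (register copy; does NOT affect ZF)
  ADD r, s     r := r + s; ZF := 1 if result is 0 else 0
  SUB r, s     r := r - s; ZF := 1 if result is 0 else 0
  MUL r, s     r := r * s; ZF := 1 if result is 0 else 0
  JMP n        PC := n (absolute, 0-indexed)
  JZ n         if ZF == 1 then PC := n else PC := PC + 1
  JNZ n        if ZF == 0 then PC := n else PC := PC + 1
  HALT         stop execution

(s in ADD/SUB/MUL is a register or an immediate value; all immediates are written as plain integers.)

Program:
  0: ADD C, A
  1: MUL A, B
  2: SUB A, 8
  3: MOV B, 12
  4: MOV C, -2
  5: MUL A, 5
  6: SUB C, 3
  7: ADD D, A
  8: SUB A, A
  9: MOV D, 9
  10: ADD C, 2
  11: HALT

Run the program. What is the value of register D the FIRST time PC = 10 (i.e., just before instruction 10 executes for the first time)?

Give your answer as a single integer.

Step 1: PC=0 exec 'ADD C, A'. After: A=0 B=0 C=0 D=0 ZF=1 PC=1
Step 2: PC=1 exec 'MUL A, B'. After: A=0 B=0 C=0 D=0 ZF=1 PC=2
Step 3: PC=2 exec 'SUB A, 8'. After: A=-8 B=0 C=0 D=0 ZF=0 PC=3
Step 4: PC=3 exec 'MOV B, 12'. After: A=-8 B=12 C=0 D=0 ZF=0 PC=4
Step 5: PC=4 exec 'MOV C, -2'. After: A=-8 B=12 C=-2 D=0 ZF=0 PC=5
Step 6: PC=5 exec 'MUL A, 5'. After: A=-40 B=12 C=-2 D=0 ZF=0 PC=6
Step 7: PC=6 exec 'SUB C, 3'. After: A=-40 B=12 C=-5 D=0 ZF=0 PC=7
Step 8: PC=7 exec 'ADD D, A'. After: A=-40 B=12 C=-5 D=-40 ZF=0 PC=8
Step 9: PC=8 exec 'SUB A, A'. After: A=0 B=12 C=-5 D=-40 ZF=1 PC=9
Step 10: PC=9 exec 'MOV D, 9'. After: A=0 B=12 C=-5 D=9 ZF=1 PC=10
First time PC=10: D=9

9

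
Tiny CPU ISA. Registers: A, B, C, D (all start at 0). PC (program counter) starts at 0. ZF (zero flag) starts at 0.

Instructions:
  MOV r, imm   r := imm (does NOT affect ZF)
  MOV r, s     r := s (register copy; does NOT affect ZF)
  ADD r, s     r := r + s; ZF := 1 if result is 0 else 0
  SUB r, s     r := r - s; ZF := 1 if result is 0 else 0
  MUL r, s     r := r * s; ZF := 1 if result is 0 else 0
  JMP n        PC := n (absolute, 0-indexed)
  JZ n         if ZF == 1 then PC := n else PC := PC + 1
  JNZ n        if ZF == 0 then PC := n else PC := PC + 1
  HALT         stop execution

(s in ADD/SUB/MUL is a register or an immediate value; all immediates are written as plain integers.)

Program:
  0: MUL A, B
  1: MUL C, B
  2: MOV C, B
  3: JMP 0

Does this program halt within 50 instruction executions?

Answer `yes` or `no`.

Answer: no

Derivation:
Step 1: PC=0 exec 'MUL A, B'. After: A=0 B=0 C=0 D=0 ZF=1 PC=1
Step 2: PC=1 exec 'MUL C, B'. After: A=0 B=0 C=0 D=0 ZF=1 PC=2
Step 3: PC=2 exec 'MOV C, B'. After: A=0 B=0 C=0 D=0 ZF=1 PC=3
Step 4: PC=3 exec 'JMP 0'. After: A=0 B=0 C=0 D=0 ZF=1 PC=0
Step 5: PC=0 exec 'MUL A, B'. After: A=0 B=0 C=0 D=0 ZF=1 PC=1
State after step 5 equals state after step 1: the program is in a cycle of length 4 and will never halt.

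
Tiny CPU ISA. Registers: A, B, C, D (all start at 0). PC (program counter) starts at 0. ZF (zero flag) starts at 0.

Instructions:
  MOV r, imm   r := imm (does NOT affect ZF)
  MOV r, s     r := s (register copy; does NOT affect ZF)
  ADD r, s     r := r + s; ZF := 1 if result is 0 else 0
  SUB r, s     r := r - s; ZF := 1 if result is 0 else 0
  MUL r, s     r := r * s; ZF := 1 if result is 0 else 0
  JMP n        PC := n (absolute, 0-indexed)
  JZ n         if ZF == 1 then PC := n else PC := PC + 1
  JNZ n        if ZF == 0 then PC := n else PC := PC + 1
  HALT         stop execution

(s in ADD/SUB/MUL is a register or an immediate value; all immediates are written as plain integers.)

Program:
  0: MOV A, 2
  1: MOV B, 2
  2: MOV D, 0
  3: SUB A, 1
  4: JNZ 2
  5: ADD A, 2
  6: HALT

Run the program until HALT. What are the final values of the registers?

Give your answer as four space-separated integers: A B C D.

Step 1: PC=0 exec 'MOV A, 2'. After: A=2 B=0 C=0 D=0 ZF=0 PC=1
Step 2: PC=1 exec 'MOV B, 2'. After: A=2 B=2 C=0 D=0 ZF=0 PC=2
Step 3: PC=2 exec 'MOV D, 0'. After: A=2 B=2 C=0 D=0 ZF=0 PC=3
Step 4: PC=3 exec 'SUB A, 1'. After: A=1 B=2 C=0 D=0 ZF=0 PC=4
Step 5: PC=4 exec 'JNZ 2'. After: A=1 B=2 C=0 D=0 ZF=0 PC=2
Step 6: PC=2 exec 'MOV D, 0'. After: A=1 B=2 C=0 D=0 ZF=0 PC=3
Step 7: PC=3 exec 'SUB A, 1'. After: A=0 B=2 C=0 D=0 ZF=1 PC=4
Step 8: PC=4 exec 'JNZ 2'. After: A=0 B=2 C=0 D=0 ZF=1 PC=5
Step 9: PC=5 exec 'ADD A, 2'. After: A=2 B=2 C=0 D=0 ZF=0 PC=6
Step 10: PC=6 exec 'HALT'. After: A=2 B=2 C=0 D=0 ZF=0 PC=6 HALTED

Answer: 2 2 0 0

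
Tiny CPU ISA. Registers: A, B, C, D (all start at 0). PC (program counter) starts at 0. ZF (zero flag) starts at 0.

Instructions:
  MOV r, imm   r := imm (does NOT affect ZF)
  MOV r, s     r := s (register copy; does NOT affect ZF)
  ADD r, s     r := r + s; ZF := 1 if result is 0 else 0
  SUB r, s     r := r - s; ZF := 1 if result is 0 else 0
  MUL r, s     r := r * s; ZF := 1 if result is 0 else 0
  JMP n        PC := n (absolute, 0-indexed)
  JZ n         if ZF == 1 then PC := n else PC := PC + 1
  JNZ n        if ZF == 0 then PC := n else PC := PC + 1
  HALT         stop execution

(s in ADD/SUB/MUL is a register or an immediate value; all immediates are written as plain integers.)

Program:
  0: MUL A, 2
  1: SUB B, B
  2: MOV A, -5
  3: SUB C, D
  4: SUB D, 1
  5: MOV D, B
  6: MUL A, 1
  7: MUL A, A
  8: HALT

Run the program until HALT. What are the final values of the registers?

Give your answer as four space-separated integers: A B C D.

Answer: 25 0 0 0

Derivation:
Step 1: PC=0 exec 'MUL A, 2'. After: A=0 B=0 C=0 D=0 ZF=1 PC=1
Step 2: PC=1 exec 'SUB B, B'. After: A=0 B=0 C=0 D=0 ZF=1 PC=2
Step 3: PC=2 exec 'MOV A, -5'. After: A=-5 B=0 C=0 D=0 ZF=1 PC=3
Step 4: PC=3 exec 'SUB C, D'. After: A=-5 B=0 C=0 D=0 ZF=1 PC=4
Step 5: PC=4 exec 'SUB D, 1'. After: A=-5 B=0 C=0 D=-1 ZF=0 PC=5
Step 6: PC=5 exec 'MOV D, B'. After: A=-5 B=0 C=0 D=0 ZF=0 PC=6
Step 7: PC=6 exec 'MUL A, 1'. After: A=-5 B=0 C=0 D=0 ZF=0 PC=7
Step 8: PC=7 exec 'MUL A, A'. After: A=25 B=0 C=0 D=0 ZF=0 PC=8
Step 9: PC=8 exec 'HALT'. After: A=25 B=0 C=0 D=0 ZF=0 PC=8 HALTED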